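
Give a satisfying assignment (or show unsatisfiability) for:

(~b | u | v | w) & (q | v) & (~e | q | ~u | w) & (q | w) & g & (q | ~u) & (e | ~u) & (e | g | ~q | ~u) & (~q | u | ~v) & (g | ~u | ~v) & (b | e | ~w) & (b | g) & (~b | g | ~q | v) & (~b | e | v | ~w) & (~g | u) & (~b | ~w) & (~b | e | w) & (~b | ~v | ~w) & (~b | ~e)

Unit clause (g) forces g = True.
In (~g | u) only u is left, so u = True.
In (q | ~u) only q is left, so q = True.
In (e | ~u) only e is left, so e = True.
In (~b | ~e) only ~b is left, so b = False.
Set w = False.
Set v = False.
All clauses satisfied.

w=F, q=T, b=F, g=T, e=T, u=T, v=F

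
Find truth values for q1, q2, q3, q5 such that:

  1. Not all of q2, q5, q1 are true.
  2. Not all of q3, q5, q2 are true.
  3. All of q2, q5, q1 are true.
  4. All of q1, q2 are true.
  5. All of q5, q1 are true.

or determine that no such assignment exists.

The formula is unsatisfiable.

Case q1 = True:
  (3) forces q2 = True.
  (1) with q2=T, q1=T forces q5 = False.
  Constraint (3) is violated (q5=F) — contradiction.
Case q1 = False:
  Constraint (3) is violated (q1=F) — contradiction.
Both cases fail — unsatisfiable.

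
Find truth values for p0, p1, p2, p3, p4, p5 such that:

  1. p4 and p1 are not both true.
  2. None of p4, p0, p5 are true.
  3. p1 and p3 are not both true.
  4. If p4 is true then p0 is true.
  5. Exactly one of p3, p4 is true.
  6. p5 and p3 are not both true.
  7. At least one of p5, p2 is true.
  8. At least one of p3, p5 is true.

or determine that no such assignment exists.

p0: False, p1: False, p2: True, p3: True, p4: False, p5: False

  (1) p4=F, p1=F — not both ✓
  (2) {p4, p0, p5}: 0 true — none ✓
  (3) p1=F, p3=T — not both ✓
  (4) p4=F ⇒ p0: vacuous ✓
  (5) {p3, p4}: 1 true — exactly one ✓
  (6) p5=F, p3=T — not both ✓
  (7) {p5, p2}: 1 true — at least one ✓
  (8) {p3, p5}: 1 true — at least one ✓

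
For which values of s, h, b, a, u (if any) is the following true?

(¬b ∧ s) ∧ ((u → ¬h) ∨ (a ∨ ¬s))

s = True, h = False, b = False, a = True, u = False

  ¬b ∧ s = True
    ¬b = True
  (u → ¬h) ∨ (a ∨ ¬s) = True
    u → ¬h = True
      ¬h = True
    a ∨ ¬s = True
      ¬s = False
Both conjuncts True, so the formula holds.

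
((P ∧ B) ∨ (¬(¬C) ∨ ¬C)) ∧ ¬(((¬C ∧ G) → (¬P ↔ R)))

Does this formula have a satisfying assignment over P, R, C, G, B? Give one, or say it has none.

P = False, R = False, C = False, G = True, B = True

  (P ∧ B) ∨ (¬(¬C) ∨ ¬C) = True
    P ∧ B = False
    ¬(¬C) ∨ ¬C = True
      ¬(¬C) = False
        ¬C = True
      ¬C = True
  ¬(((¬C ∧ G) → (¬P ↔ R))) = True
    (¬C ∧ G) → (¬P ↔ R) = False
      ¬C ∧ G = True
        ¬C = True
      ¬P ↔ R = False
        ¬P = True
Both conjuncts True, so the formula holds.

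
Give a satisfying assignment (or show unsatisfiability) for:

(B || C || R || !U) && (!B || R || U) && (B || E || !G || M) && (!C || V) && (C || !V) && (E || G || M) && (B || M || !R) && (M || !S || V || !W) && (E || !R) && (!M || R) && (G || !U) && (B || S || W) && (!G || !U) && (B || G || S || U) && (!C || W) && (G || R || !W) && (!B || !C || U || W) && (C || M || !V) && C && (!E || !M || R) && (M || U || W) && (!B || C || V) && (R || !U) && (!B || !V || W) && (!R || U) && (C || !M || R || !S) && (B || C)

Unit clause (C) forces C = True.
In (!C || V) only V is left, so V = True.
In (!C || W) only W is left, so W = True.
Set S = True.
Try U = True:
  (G || !U) forces G = True.
  clause (!G || !U) is falsified — backtrack.
So U = False.
  then (!R || U) forces R = False.
  then (!B || R || U) forces B = False.
  then (!M || R) forces M = False.
  then (G || R || !W) forces G = True.
  then (B || E || !G || M) forces E = True.
All clauses satisfied.

S = True, U = False, G = True, W = True, C = True, R = False, E = True, V = True, M = False, B = False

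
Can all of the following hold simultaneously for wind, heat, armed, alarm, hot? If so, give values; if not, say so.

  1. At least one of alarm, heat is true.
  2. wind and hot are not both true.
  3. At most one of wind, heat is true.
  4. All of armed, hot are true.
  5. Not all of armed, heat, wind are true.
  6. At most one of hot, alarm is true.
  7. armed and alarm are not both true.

wind=F, heat=T, armed=T, alarm=F, hot=T

  (1) {alarm, heat}: 1 true — at least one ✓
  (2) wind=F, hot=T — not both ✓
  (3) {wind, heat}: 1 true — at most one ✓
  (4) {armed, hot}: all 2 true ✓
  (5) {armed, heat, wind}: 2/3 true — not all ✓
  (6) {hot, alarm}: 1 true — at most one ✓
  (7) armed=T, alarm=F — not both ✓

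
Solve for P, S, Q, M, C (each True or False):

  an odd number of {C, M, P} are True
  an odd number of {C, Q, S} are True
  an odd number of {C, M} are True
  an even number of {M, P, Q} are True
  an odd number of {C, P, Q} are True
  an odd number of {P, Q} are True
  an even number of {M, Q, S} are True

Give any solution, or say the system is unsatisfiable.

P = False; S = False; Q = True; M = True; C = False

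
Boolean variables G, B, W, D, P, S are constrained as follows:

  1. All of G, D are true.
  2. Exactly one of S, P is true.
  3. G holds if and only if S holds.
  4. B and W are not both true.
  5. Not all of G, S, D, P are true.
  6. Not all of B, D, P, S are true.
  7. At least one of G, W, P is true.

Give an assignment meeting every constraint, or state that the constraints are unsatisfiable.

G=T, B=F, W=T, D=T, P=F, S=T

  (1) {G, D}: all 2 true ✓
  (2) {S, P}: 1 true — exactly one ✓
  (3) G=T, S=T — same ✓
  (4) B=F, W=T — not both ✓
  (5) {G, S, D, P}: 3/4 true — not all ✓
  (6) {B, D, P, S}: 2/4 true — not all ✓
  (7) {G, W, P}: 2 true — at least one ✓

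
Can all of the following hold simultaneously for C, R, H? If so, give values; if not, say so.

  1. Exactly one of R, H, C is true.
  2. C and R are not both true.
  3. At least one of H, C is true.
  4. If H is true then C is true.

C = True, R = False, H = False

  (1) {R, H, C}: 1 true — exactly one ✓
  (2) C=T, R=F — not both ✓
  (3) {H, C}: 1 true — at least one ✓
  (4) H=F ⇒ C: vacuous ✓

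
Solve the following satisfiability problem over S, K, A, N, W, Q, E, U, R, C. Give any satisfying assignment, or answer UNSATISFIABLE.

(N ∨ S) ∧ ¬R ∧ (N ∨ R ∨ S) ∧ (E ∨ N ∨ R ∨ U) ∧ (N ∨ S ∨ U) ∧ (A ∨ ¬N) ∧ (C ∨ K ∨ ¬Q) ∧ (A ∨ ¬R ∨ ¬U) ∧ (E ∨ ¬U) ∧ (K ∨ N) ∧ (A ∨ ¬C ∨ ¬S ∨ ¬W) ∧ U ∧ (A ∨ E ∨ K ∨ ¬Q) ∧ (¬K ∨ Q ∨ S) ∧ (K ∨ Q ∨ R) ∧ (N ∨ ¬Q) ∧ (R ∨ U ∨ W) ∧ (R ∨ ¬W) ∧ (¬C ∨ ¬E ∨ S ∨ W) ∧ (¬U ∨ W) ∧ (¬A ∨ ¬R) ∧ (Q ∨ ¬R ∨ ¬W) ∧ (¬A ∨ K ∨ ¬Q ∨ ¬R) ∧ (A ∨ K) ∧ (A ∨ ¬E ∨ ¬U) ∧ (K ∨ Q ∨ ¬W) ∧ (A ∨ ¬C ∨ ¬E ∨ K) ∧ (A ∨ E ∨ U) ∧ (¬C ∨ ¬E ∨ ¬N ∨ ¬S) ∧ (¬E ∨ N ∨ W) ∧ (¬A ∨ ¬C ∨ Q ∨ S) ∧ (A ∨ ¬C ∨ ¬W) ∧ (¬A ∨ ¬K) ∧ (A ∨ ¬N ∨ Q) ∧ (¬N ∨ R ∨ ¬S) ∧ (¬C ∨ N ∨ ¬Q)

The formula is unsatisfiable.

Case W = True:
  (¬R) forces R = False.
  Clause (R ∨ ¬W) is falsified — contradiction.
Case W = False:
  (¬R) forces R = False.
  (U) forces U = True.
  Clause (¬U ∨ W) is falsified — contradiction.
Both cases fail, so the formula is unsatisfiable.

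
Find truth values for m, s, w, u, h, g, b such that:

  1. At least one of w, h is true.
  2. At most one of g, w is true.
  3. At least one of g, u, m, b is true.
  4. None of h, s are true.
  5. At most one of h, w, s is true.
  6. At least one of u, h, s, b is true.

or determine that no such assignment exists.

m = False, s = False, w = True, u = True, h = False, g = False, b = False

  (1) {w, h}: 1 true — at least one ✓
  (2) {g, w}: 1 true — at most one ✓
  (3) {g, u, m, b}: 1 true — at least one ✓
  (4) {h, s}: 0 true — none ✓
  (5) {h, w, s}: 1 true — at most one ✓
  (6) {u, h, s, b}: 1 true — at least one ✓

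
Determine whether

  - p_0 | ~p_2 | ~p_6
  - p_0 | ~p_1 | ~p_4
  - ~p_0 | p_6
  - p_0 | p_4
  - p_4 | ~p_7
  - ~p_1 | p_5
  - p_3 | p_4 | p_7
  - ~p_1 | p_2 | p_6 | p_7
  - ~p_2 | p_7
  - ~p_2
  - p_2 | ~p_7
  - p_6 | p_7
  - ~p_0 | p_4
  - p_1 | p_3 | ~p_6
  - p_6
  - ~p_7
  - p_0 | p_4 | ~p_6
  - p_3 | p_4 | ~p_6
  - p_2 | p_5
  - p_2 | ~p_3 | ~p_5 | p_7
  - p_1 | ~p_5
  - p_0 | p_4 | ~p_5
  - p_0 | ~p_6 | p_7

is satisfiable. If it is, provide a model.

p_0 = True; p_1 = True; p_2 = False; p_3 = False; p_4 = True; p_5 = True; p_6 = True; p_7 = False

Unit clause (~p_2) forces p_2 = False.
In (p_2 | ~p_7) only ~p_7 is left, so p_7 = False.
In (p_6 | p_7) only p_6 is left, so p_6 = True.
In (p_2 | p_5) only p_5 is left, so p_5 = True.
In (p_2 | ~p_3 | ~p_5 | p_7) only ~p_3 is left, so p_3 = False.
In (p_1 | ~p_5) only p_1 is left, so p_1 = True.
In (p_0 | ~p_6 | p_7) only p_0 is left, so p_0 = True.
In (p_3 | p_4 | p_7) only p_4 is left, so p_4 = True.
All clauses satisfied.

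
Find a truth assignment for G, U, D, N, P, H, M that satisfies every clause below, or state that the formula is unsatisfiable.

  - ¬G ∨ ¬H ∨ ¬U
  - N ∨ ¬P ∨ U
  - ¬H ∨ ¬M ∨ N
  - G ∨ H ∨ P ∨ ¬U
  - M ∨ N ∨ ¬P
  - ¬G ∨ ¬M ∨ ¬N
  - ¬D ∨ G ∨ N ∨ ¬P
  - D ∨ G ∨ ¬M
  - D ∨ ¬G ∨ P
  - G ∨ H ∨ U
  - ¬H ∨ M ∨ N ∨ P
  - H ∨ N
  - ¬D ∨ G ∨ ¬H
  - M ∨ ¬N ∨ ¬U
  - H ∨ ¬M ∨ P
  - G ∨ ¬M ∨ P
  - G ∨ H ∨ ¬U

Set G = True.
Try U = True:
  (¬G ∨ ¬H ∨ ¬U) forces H = False.
  (H ∨ N) forces N = True.
  (¬G ∨ ¬M ∨ ¬N) forces M = False.
  clause (M ∨ ¬N ∨ ¬U) is falsified — backtrack.
So U = False.
Set D = False.
  then (D ∨ ¬G ∨ P) forces P = True.
  then (N ∨ ¬P ∨ U) forces N = True.
  then (¬G ∨ ¬M ∨ ¬N) forces M = False.
Set H = True.
All clauses satisfied.

G = True, U = False, D = False, N = True, P = True, H = True, M = False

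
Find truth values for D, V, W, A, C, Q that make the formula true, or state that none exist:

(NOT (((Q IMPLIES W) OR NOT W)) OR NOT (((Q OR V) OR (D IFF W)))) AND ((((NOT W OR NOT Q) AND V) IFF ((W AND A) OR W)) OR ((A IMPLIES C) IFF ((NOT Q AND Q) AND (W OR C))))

D=T, V=F, W=F, A=T, C=F, Q=F

  NOT (((Q IMPLIES W) OR NOT W)) OR NOT (((Q OR V) OR (D IFF W))) = True
    NOT (((Q IMPLIES W) OR NOT W)) = False
      (Q IMPLIES W) OR NOT W = True
        Q IMPLIES W = True
        NOT W = True
    NOT (((Q OR V) OR (D IFF W))) = True
      (Q OR V) OR (D IFF W) = False
        Q OR V = False
        D IFF W = False
  (((NOT W OR NOT Q) AND V) IFF ((W AND A) OR W)) OR ((A IMPLIES C) IFF ((NOT Q AND Q) AND (W OR C))) = True
    ((NOT W OR NOT Q) AND V) IFF ((W AND A) OR W) = True
      (NOT W OR NOT Q) AND V = False
        NOT W OR NOT Q = True
          NOT W = True
          NOT Q = True
      (W AND A) OR W = False
        W AND A = False
    (A IMPLIES C) IFF ((NOT Q AND Q) AND (W OR C)) = True
      A IMPLIES C = False
      (NOT Q AND Q) AND (W OR C) = False
        NOT Q AND Q = False
          NOT Q = True
        W OR C = False
Both conjuncts True, so the formula holds.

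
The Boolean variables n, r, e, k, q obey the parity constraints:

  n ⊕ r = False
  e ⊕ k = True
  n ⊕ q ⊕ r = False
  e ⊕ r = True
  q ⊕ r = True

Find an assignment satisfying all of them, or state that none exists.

n=T; r=T; e=F; k=T; q=F

n ⊕ r = T ⊕ T = False ✓
e ⊕ k = F ⊕ T = True ✓
n ⊕ q ⊕ r = T ⊕ F ⊕ T = False ✓
e ⊕ r = F ⊕ T = True ✓
q ⊕ r = F ⊕ T = True ✓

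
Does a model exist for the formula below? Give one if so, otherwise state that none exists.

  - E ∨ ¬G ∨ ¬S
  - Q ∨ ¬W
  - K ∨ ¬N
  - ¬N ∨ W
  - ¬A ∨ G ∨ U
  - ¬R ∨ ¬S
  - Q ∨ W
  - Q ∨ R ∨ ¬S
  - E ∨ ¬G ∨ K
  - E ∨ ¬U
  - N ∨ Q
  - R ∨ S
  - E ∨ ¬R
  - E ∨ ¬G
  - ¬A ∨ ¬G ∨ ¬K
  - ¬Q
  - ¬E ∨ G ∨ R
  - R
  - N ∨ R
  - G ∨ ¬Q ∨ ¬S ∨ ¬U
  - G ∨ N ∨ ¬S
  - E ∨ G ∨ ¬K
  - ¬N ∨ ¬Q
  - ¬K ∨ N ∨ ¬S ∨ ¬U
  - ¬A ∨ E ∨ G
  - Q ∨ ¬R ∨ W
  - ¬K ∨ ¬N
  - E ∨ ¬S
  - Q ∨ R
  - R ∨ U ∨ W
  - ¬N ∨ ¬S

Case Q = True:
  Clause (¬Q) is falsified — contradiction.
Case Q = False:
  (Q ∨ ¬W) forces W = False.
  Clause (Q ∨ W) is falsified — contradiction.
Both cases fail, so the formula is unsatisfiable.

UNSATISFIABLE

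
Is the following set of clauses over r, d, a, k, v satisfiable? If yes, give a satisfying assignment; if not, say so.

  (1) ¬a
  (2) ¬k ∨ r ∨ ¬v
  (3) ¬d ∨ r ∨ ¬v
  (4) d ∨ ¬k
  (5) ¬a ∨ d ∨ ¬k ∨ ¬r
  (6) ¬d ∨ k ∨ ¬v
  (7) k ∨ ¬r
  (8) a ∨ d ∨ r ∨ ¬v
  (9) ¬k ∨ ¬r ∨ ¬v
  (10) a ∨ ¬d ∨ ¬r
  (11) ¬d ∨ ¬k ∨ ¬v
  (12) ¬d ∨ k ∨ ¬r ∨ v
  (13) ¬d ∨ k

Unit clause (¬a) forces a = False.
Try r = True:
  (k ∨ ¬r) forces k = True.
  (d ∨ ¬k) forces d = True.
  clause (a ∨ ¬d ∨ ¬r) is falsified — backtrack.
So r = False.
Set d = True.
  then (¬d ∨ r ∨ ¬v) forces v = False.
  then (¬d ∨ k) forces k = True.
All clauses satisfied.

r = False, d = True, a = False, k = True, v = False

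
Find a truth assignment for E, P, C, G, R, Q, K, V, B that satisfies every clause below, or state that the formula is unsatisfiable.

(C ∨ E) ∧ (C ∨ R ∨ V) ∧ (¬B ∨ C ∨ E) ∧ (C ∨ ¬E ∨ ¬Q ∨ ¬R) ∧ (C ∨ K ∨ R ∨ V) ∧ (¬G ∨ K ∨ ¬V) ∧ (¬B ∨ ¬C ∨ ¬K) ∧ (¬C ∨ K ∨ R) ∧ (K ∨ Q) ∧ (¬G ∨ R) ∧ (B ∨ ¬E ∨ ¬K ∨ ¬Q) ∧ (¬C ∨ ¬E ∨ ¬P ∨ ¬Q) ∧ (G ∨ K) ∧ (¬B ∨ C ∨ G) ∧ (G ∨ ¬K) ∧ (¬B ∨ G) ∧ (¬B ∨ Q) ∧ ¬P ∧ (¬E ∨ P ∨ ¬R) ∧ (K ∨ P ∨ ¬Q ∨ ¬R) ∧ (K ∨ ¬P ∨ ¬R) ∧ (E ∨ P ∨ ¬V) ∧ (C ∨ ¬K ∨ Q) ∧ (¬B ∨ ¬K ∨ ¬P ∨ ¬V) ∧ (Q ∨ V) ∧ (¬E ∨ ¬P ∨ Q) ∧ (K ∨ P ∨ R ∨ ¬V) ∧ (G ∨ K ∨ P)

E=F, P=F, C=T, G=T, R=T, Q=T, K=T, V=F, B=F

Unit clause (¬P) forces P = False.
Try E = True:
  (¬E ∨ P ∨ ¬R) forces R = False.
  (¬G ∨ R) forces G = False.
  (G ∨ K) forces K = True.
  clause (G ∨ ¬K) is falsified — backtrack.
So E = False.
  then (C ∨ E) forces C = True.
  then (E ∨ P ∨ ¬V) forces V = False.
  then (Q ∨ V) forces Q = True.
Set G = True.
  then (¬G ∨ R) forces R = True.
  then (K ∨ P ∨ ¬Q ∨ ¬R) forces K = True.
  then (¬B ∨ ¬C ∨ ¬K) forces B = False.
All clauses satisfied.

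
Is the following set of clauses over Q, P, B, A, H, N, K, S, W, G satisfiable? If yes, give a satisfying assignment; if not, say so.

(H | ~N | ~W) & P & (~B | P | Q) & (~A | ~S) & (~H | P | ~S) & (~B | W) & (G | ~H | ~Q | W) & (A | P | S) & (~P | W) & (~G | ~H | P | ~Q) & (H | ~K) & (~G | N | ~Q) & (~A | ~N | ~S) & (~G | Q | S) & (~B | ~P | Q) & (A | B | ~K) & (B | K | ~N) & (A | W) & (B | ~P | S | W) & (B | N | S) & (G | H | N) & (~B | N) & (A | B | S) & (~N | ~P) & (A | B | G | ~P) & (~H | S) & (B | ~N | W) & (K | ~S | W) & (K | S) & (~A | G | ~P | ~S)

Q=F, P=T, B=F, A=F, H=T, N=F, K=F, S=T, W=T, G=T

Unit clause (P) forces P = True.
In (~P | W) only W is left, so W = True.
In (~N | ~P) only ~N is left, so N = False.
In (~B | N) only ~B is left, so B = False.
In (B | N | S) only S is left, so S = True.
In (~A | ~S) only ~A is left, so A = False.
In (A | B | ~K) only ~K is left, so K = False.
In (A | B | G | ~P) only G is left, so G = True.
In (~G | N | ~Q) only ~Q is left, so Q = False.
Set H = True.
All clauses satisfied.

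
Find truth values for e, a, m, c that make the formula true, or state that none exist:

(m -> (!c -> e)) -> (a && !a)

e=F, a=F, m=T, c=F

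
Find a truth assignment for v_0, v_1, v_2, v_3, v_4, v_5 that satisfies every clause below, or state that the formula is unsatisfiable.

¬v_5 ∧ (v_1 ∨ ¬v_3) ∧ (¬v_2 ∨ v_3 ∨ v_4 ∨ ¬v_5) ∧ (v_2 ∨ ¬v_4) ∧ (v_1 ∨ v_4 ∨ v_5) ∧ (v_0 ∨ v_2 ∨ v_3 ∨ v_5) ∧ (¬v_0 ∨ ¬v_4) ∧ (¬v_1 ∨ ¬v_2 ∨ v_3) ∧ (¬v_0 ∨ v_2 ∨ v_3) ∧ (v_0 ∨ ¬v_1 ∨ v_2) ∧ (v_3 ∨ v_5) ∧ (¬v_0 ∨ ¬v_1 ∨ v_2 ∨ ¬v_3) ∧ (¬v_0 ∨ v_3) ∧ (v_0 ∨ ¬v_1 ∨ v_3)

v_0 = True, v_1 = True, v_2 = True, v_3 = True, v_4 = False, v_5 = False

Unit clause (¬v_5) forces v_5 = False.
In (v_3 ∨ v_5) only v_3 is left, so v_3 = True.
In (v_1 ∨ ¬v_3) only v_1 is left, so v_1 = True.
Set v_0 = True.
  then (¬v_0 ∨ ¬v_4) forces v_4 = False.
  then (¬v_0 ∨ ¬v_1 ∨ v_2 ∨ ¬v_3) forces v_2 = True.
All clauses satisfied.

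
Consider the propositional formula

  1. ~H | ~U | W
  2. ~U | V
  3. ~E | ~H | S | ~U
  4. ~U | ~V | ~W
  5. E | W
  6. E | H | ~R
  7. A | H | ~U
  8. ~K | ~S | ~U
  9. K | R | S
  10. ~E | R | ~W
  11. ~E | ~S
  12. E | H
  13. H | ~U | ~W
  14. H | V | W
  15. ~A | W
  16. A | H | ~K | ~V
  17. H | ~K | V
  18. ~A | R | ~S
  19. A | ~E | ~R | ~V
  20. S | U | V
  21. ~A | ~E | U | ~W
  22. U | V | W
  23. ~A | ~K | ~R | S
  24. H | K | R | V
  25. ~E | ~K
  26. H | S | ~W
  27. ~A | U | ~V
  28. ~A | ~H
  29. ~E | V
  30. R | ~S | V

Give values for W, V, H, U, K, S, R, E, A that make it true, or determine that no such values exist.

Set W = True.
Set V = True.
  then (~U | ~V | ~W) forces U = False.
  then (~A | U | ~V) forces A = False.
Try H = False:
  (E | H) forces E = True.
  (~E | R | ~W) forces R = True.
  clause (A | ~E | ~R | ~V) is falsified — backtrack.
So H = True.
Set K = False.
Set S = False.
  then (K | R | S) forces R = True.
  then (A | ~E | ~R | ~V) forces E = False.
All clauses satisfied.

W=T; V=T; H=T; U=F; K=F; S=F; R=T; E=F; A=F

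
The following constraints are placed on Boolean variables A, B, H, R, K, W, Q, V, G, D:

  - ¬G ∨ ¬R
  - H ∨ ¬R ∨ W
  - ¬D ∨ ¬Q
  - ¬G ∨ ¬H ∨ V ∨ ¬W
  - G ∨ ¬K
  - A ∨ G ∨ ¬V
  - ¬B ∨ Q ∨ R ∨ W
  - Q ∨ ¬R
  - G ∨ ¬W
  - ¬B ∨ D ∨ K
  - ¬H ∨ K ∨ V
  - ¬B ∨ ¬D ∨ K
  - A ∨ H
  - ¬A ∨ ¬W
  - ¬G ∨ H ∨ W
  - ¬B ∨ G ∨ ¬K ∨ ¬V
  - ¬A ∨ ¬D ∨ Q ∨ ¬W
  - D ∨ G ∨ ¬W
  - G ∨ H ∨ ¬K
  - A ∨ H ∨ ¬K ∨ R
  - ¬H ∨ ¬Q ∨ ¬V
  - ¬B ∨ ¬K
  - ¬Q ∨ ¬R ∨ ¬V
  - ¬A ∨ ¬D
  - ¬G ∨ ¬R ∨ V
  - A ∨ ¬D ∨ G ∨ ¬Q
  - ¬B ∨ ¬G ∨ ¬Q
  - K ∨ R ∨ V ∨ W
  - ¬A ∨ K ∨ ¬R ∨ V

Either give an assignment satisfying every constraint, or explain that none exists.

A: True, B: False, H: False, R: False, K: False, W: False, Q: True, V: True, G: False, D: False

Set A = True.
  then (¬A ∨ ¬W) forces W = False.
  then (¬A ∨ ¬D) forces D = False.
Try B = True:
  (¬B ∨ D ∨ K) forces K = True.
  clause (¬B ∨ ¬K) is falsified — backtrack.
So B = False.
Set H = False.
  then (H ∨ ¬R ∨ W) forces R = False.
  then (¬G ∨ H ∨ W) forces G = False.
  then (G ∨ H ∨ ¬K) forces K = False.
  then (K ∨ R ∨ V ∨ W) forces V = True.
Set Q = True.
All clauses satisfied.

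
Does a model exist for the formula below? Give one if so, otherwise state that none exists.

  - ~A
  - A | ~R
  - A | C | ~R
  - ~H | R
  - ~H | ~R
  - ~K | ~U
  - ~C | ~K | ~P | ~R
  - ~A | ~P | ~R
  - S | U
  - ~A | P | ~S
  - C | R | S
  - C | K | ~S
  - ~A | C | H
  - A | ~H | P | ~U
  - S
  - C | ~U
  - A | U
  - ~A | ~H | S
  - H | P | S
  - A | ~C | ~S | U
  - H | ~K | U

H=F, K=F, U=T, S=T, C=T, A=F, P=F, R=F

Unit clause (~A) forces A = False.
In (A | ~R) only ~R is left, so R = False.
In (~H | R) only ~H is left, so H = False.
Unit clause (S) forces S = True.
In (A | U) only U is left, so U = True.
In (~K | ~U) only ~K is left, so K = False.
In (C | K | ~S) only C is left, so C = True.
Set P = False.
All clauses satisfied.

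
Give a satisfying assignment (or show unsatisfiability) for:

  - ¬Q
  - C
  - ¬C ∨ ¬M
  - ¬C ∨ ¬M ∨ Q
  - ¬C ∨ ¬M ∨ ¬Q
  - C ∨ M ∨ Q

Q=F; C=T; M=F

Unit clause (¬Q) forces Q = False.
Unit clause (C) forces C = True.
In (¬C ∨ ¬M) only ¬M is left, so M = False.
All clauses satisfied.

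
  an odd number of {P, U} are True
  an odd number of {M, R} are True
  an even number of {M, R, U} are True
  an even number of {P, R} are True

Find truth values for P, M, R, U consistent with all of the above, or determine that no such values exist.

P = False, M = True, R = False, U = True

{P, U}: 1 true → odd ✓
{M, R}: 1 true → odd ✓
{M, R, U}: 2 true → even ✓
{P, R}: 0 true → even ✓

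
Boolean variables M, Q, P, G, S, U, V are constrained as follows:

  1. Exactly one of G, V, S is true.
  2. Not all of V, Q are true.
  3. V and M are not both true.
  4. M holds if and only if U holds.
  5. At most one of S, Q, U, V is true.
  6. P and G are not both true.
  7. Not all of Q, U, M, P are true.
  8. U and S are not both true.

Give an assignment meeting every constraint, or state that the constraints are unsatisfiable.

M: True; Q: False; P: False; G: True; S: False; U: True; V: False

  (1) {G, V, S}: 1 true — exactly one ✓
  (2) {V, Q}: 0/2 true — not all ✓
  (3) V=F, M=T — not both ✓
  (4) M=T, U=T — same ✓
  (5) {S, Q, U, V}: 1 true — at most one ✓
  (6) P=F, G=T — not both ✓
  (7) {Q, U, M, P}: 2/4 true — not all ✓
  (8) U=T, S=F — not both ✓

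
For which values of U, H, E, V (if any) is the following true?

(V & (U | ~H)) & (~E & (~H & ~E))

U: True, H: False, E: False, V: True

  V & (U | ~H) = True
    U | ~H = True
      ~H = True
  ~E & (~H & ~E) = True
    ~E = True
    ~H & ~E = True
      ~H = True
      ~E = True
Both conjuncts True, so the formula holds.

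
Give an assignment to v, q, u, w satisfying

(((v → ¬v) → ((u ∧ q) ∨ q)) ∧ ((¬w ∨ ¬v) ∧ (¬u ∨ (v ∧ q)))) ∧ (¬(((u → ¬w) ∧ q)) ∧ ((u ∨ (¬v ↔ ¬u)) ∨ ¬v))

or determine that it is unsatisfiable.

Case v = True: the formula simplifies to (¬w ∧ (¬u ∨ q)) ∧ (¬(((u → ¬w) ∧ q)) ∧ (u ∨ u)).
  u = True: simplifies to (¬w ∧ q) ∧ ¬((¬w ∧ q)).
    w = True: the conjunct ¬w is False.
    w = False: simplifies to q ∧ ¬q.
      q = True: the conjunct ¬q is False.
      q = False: the conjunct q is False.
  u = False: the conjunct u ∨ u becomes False ∨ False = False.
Case v = False: the formula simplifies to (((u ∧ q) ∨ q) ∧ ¬u) ∧ ¬(((u → ¬w) ∧ q)).
  u = True: the conjunct ¬u is False.
  u = False: simplifies to q ∧ ¬q.
    q = True: the conjunct ¬q is False.
    q = False: the conjunct q is False.
Both cases fail — unsatisfiable.

UNSATISFIABLE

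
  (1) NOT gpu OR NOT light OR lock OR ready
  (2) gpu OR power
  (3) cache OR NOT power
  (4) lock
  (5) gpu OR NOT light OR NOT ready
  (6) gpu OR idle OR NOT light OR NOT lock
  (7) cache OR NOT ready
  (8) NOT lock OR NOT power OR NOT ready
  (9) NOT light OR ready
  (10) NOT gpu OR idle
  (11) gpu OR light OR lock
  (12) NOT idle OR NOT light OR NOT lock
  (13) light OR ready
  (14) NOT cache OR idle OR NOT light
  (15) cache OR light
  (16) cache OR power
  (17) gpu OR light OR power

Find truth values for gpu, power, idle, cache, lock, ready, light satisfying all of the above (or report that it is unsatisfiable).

gpu: True; power: False; idle: True; cache: True; lock: True; ready: True; light: False

Unit clause (lock) forces lock = True.
Set gpu = True.
  then (NOT gpu OR idle) forces idle = True.
  then (NOT idle OR NOT light OR NOT lock) forces light = False.
  then (light OR ready) forces ready = True.
  then (cache OR light) forces cache = True.
  then (NOT lock OR NOT power OR NOT ready) forces power = False.
All clauses satisfied.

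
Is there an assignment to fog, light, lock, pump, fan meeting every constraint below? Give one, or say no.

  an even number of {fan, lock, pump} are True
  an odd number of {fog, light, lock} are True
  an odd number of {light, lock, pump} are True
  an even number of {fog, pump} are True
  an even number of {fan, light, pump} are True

fog = True; light = True; lock = True; pump = True; fan = False

{fan, lock, pump}: 2 true → even ✓
{fog, light, lock}: 3 true → odd ✓
{light, lock, pump}: 3 true → odd ✓
{fog, pump}: 2 true → even ✓
{fan, light, pump}: 2 true → even ✓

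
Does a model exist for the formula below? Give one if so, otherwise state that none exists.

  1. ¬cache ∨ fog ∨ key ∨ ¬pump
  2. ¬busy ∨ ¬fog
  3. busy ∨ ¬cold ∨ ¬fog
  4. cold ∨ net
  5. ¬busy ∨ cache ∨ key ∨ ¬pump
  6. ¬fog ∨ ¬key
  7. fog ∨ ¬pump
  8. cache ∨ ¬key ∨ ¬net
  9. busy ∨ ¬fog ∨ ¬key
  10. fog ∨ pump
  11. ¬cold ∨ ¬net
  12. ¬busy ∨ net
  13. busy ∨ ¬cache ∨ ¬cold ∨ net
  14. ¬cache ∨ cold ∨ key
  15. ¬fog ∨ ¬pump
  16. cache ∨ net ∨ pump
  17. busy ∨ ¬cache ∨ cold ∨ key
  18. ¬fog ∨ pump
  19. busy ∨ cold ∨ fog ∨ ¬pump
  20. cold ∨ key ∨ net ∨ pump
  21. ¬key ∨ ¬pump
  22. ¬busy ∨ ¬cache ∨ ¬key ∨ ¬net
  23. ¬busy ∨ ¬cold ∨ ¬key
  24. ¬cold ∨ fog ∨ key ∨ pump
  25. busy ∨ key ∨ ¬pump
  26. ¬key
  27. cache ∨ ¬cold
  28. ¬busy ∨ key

Unsatisfiable — no assignment works.

Case pump = True:
  (fog ∨ ¬pump) forces fog = True.
  Clause (¬fog ∨ ¬pump) is falsified — contradiction.
Case pump = False:
  (fog ∨ pump) forces fog = True.
  Clause (¬fog ∨ pump) is falsified — contradiction.
Both cases fail, so the formula is unsatisfiable.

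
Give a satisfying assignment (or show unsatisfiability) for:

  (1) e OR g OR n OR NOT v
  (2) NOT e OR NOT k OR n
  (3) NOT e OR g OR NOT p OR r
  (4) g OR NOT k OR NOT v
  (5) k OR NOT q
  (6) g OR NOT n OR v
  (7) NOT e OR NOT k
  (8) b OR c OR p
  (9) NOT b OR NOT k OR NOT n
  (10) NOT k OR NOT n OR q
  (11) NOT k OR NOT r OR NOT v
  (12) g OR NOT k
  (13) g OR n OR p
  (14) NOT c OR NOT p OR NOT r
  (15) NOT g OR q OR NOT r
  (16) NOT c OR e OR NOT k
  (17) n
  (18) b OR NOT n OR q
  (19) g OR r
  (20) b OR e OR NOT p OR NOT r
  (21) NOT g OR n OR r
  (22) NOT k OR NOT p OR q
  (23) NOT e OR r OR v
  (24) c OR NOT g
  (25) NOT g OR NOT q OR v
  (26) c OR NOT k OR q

Unit clause (n) forces n = True.
Set e = True.
  then (NOT e OR NOT k) forces k = False.
  then (k OR NOT q) forces q = False.
  then (b OR NOT n OR q) forces b = True.
Set c = False.
  then (c OR NOT g) forces g = False.
  then (g OR NOT n OR v) forces v = True.
  then (g OR r) forces r = True.
Set p = True.
All clauses satisfied.

e: True, c: False, n: True, q: False, g: False, k: False, v: True, p: True, b: True, r: True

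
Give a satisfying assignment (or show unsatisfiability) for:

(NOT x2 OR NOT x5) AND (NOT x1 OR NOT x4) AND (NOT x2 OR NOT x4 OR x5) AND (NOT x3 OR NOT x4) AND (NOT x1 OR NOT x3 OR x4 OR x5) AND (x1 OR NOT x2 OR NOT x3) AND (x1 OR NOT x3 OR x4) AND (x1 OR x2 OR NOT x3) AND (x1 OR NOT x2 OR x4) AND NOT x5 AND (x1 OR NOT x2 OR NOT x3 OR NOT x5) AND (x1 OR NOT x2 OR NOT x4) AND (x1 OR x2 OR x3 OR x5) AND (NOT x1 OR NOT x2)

Unit clause (NOT x5) forces x5 = False.
Set x1 = True.
  then (NOT x1 OR NOT x4) forces x4 = False.
  then (NOT x1 OR NOT x3 OR x4 OR x5) forces x3 = False.
  then (NOT x1 OR NOT x2) forces x2 = False.
All clauses satisfied.

x1 = True, x2 = False, x3 = False, x4 = False, x5 = False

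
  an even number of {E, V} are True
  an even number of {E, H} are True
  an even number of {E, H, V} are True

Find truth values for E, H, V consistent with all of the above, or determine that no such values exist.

E = False, H = False, V = False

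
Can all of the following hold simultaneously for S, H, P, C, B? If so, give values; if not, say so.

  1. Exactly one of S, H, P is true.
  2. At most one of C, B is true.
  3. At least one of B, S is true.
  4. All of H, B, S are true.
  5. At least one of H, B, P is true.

Case S = True:
  (1) with S=T forces H = False.
  Constraint (4) is violated (H=F) — contradiction.
Case S = False:
  Constraint (4) is violated (S=F) — contradiction.
Both cases fail — unsatisfiable.

Unsatisfiable — no assignment works.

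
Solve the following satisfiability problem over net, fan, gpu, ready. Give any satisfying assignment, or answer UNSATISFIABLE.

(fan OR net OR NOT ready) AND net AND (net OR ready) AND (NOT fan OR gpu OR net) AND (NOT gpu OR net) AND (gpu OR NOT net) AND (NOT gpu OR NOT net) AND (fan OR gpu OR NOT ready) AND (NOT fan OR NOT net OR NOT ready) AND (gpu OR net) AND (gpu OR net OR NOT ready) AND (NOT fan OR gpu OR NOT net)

Case net = True:
  (gpu OR NOT net) forces gpu = True.
  Clause (NOT gpu OR NOT net) is falsified — contradiction.
Case net = False:
  Clause (net) is falsified — contradiction.
Both cases fail, so the formula is unsatisfiable.

UNSATISFIABLE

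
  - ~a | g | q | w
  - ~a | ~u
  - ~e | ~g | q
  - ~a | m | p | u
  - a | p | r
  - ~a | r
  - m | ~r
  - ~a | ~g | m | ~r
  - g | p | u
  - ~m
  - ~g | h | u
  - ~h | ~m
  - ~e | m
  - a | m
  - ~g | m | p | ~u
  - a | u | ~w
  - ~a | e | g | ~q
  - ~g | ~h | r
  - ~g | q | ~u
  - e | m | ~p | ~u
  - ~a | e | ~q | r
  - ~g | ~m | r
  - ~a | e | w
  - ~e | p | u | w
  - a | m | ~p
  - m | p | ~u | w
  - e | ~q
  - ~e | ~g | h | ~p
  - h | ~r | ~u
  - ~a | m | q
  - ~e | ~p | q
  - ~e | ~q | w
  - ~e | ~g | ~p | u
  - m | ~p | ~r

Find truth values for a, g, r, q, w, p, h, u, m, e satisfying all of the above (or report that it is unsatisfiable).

UNSATISFIABLE

Case m = True:
  Clause (~m) is falsified — contradiction.
Case m = False:
  (m | ~r) forces r = False.
  (~a | r) forces a = False.
  Clause (a | m) is falsified — contradiction.
Both cases fail, so the formula is unsatisfiable.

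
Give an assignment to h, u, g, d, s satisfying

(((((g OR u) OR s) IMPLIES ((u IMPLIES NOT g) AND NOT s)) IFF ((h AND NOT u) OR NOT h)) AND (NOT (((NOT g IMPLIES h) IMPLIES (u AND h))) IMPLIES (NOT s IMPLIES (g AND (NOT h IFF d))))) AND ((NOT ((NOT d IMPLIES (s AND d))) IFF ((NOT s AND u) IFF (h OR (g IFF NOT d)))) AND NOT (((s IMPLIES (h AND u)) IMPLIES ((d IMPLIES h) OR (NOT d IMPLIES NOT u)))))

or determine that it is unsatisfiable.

The conjunct NOT (((s IMPLIES (h AND u)) IMPLIES ((d IMPLIES h) OR (NOT d IMPLIES NOT u)))) is unsatisfiable on its own:
  d = True: this becomes NOT (((s IMPLIES (h AND u)) IMPLIES True)) = False.
  d = False: this becomes NOT (((s IMPLIES (h AND u)) IMPLIES True)) = False.
So the whole conjunction is unsatisfiable.

UNSATISFIABLE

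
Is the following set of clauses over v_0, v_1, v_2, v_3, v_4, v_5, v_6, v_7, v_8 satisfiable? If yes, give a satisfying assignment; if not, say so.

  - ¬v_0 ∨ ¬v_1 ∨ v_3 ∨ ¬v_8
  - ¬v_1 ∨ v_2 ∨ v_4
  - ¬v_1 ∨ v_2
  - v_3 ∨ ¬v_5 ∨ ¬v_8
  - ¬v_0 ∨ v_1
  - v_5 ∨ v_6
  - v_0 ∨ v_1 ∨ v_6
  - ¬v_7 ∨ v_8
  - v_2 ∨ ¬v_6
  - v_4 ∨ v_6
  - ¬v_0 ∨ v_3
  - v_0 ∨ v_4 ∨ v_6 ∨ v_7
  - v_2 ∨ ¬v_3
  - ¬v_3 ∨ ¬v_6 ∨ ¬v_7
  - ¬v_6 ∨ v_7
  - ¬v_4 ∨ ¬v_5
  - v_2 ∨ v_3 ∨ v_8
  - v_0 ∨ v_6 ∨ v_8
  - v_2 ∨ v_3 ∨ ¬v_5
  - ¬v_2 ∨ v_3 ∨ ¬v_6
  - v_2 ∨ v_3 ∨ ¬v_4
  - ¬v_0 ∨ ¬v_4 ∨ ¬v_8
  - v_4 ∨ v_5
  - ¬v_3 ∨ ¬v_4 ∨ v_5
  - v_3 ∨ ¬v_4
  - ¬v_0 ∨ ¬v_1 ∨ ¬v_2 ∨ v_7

Case v_6 = True:
  (v_2 ∨ ¬v_6) forces v_2 = True.
  (¬v_6 ∨ v_7) forces v_7 = True.
  (¬v_7 ∨ v_8) forces v_8 = True.
  (¬v_3 ∨ ¬v_6 ∨ ¬v_7) forces v_3 = False.
  Clause (¬v_2 ∨ v_3 ∨ ¬v_6) is falsified — contradiction.
Case v_6 = False:
  (v_5 ∨ v_6) forces v_5 = True.
  (v_4 ∨ v_6) forces v_4 = True.
  Clause (¬v_4 ∨ ¬v_5) is falsified — contradiction.
Both cases fail, so the formula is unsatisfiable.

UNSATISFIABLE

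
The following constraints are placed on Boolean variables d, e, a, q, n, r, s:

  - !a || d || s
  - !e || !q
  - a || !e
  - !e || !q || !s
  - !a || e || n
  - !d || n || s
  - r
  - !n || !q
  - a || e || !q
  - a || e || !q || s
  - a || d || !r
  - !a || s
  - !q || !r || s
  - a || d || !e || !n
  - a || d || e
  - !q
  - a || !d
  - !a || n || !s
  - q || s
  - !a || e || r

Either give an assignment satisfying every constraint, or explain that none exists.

Unit clause (r) forces r = True.
Unit clause (!q) forces q = False.
In (q || s) only s is left, so s = True.
Set d = False.
  then (a || d || !r) forces a = True.
  then (!a || n || !s) forces n = True.
Set e = False.
All clauses satisfied.

d = False, e = False, a = True, q = False, n = True, r = True, s = True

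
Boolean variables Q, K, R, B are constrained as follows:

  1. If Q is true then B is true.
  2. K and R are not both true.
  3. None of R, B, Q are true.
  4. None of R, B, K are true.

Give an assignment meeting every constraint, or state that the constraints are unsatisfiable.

Q = False, K = False, R = False, B = False

  (1) Q=F ⇒ B: vacuous ✓
  (2) K=F, R=F — not both ✓
  (3) {R, B, Q}: 0 true — none ✓
  (4) {R, B, K}: 0 true — none ✓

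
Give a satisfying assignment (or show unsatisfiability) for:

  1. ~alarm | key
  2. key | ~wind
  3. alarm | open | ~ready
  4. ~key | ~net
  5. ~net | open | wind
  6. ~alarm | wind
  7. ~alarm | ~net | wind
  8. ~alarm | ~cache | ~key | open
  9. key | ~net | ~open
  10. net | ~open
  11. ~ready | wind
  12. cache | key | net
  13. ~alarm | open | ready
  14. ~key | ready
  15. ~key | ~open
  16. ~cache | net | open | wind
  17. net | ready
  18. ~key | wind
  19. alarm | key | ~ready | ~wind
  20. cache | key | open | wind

net: False, open: False, ready: True, alarm: True, cache: False, wind: True, key: True

Try net = True:
  (~key | ~net) forces key = False.
  (~alarm | key) forces alarm = False.
  (key | ~wind) forces wind = False.
  (~net | open | wind) forces open = True.
  clause (key | ~net | ~open) is falsified — backtrack.
So net = False.
  then (net | ~open) forces open = False.
  then (net | ready) forces ready = True.
  then (alarm | open | ~ready) forces alarm = True.
  then (~alarm | wind) forces wind = True.
  then (~alarm | key) forces key = True.
  then (~alarm | ~cache | ~key | open) forces cache = False.
All clauses satisfied.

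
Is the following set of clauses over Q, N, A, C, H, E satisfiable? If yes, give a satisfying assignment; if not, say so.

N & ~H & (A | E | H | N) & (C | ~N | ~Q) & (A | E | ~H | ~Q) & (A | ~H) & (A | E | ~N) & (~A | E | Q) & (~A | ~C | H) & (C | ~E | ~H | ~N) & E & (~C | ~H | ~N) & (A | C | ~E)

Unit clause (N) forces N = True.
Unit clause (~H) forces H = False.
Unit clause (E) forces E = True.
Set Q = False.
Set A = False.
  then (A | C | ~E) forces C = True.
All clauses satisfied.

Q=F, N=T, A=F, C=T, H=F, E=T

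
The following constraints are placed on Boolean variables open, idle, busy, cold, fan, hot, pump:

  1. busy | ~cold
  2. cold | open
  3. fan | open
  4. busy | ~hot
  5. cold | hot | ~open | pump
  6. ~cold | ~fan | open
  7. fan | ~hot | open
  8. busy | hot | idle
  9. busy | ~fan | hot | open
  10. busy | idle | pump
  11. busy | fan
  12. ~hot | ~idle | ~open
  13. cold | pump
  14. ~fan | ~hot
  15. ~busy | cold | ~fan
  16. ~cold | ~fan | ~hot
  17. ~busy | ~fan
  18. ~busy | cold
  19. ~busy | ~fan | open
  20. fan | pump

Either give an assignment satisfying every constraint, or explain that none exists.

Try open = False:
  (cold | open) forces cold = True.
  (busy | ~cold) forces busy = True.
  (fan | open) forces fan = True.
  clause (~cold | ~fan | open) is falsified — backtrack.
So open = True.
Set idle = False.
Try busy = False:
  (busy | ~cold) forces cold = False.
  (busy | ~hot) forces hot = False.
  clause (busy | hot | idle) is falsified — backtrack.
So busy = True.
  then (~busy | ~fan) forces fan = False.
  then (~busy | cold) forces cold = True.
  then (fan | pump) forces pump = True.
Set hot = True.
All clauses satisfied.

open=T, idle=F, busy=T, cold=T, fan=F, hot=T, pump=T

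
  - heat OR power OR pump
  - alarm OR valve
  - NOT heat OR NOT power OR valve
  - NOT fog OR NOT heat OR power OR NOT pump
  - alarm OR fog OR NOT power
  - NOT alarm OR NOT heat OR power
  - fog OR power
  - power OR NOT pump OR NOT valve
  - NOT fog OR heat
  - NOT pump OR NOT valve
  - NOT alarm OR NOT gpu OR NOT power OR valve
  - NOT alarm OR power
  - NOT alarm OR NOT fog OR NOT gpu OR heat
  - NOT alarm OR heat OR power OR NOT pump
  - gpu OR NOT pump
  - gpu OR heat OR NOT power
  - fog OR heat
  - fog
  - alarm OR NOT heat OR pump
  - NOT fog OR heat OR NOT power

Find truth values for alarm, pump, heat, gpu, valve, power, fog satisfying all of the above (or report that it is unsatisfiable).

Unit clause (fog) forces fog = True.
In (NOT fog OR heat) only heat is left, so heat = True.
Try alarm = False:
  (alarm OR valve) forces valve = True.
  (NOT pump OR NOT valve) forces pump = False.
  clause (alarm OR NOT heat OR pump) is falsified — backtrack.
So alarm = True.
  then (NOT alarm OR NOT heat OR power) forces power = True.
  then (NOT heat OR NOT power OR valve) forces valve = True.
  then (NOT pump OR NOT valve) forces pump = False.
Set gpu = True.
All clauses satisfied.

alarm = True, pump = False, heat = True, gpu = True, valve = True, power = True, fog = True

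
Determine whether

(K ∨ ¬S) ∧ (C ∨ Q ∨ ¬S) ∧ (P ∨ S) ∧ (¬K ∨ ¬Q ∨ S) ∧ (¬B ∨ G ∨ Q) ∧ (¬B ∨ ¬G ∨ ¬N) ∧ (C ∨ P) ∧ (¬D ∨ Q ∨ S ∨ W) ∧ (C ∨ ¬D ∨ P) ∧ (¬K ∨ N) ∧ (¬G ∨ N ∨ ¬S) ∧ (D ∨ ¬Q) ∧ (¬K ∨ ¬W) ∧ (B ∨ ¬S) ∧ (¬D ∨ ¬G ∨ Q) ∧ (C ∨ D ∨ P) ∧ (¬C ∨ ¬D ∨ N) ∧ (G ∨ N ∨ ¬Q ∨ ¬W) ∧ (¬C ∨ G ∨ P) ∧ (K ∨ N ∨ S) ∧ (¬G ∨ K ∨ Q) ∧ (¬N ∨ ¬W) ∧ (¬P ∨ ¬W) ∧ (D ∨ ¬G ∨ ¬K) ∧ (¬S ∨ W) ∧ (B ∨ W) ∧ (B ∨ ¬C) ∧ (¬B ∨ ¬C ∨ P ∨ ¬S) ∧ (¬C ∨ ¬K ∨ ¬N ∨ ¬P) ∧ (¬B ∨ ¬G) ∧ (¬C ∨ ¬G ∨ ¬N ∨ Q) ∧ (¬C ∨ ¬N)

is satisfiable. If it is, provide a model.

Set D = True.
Set K = False.
  then (K ∨ ¬S) forces S = False.
  then (P ∨ S) forces P = True.
  then (K ∨ N ∨ S) forces N = True.
  then (¬N ∨ ¬W) forces W = False.
  then (B ∨ W) forces B = True.
  then (¬B ∨ ¬G) forces G = False.
  then (¬C ∨ ¬N) forces C = False.
  then (¬B ∨ G ∨ Q) forces Q = True.
All clauses satisfied.

D = True, K = False, Q = True, G = False, B = True, P = True, N = True, C = False, S = False, W = False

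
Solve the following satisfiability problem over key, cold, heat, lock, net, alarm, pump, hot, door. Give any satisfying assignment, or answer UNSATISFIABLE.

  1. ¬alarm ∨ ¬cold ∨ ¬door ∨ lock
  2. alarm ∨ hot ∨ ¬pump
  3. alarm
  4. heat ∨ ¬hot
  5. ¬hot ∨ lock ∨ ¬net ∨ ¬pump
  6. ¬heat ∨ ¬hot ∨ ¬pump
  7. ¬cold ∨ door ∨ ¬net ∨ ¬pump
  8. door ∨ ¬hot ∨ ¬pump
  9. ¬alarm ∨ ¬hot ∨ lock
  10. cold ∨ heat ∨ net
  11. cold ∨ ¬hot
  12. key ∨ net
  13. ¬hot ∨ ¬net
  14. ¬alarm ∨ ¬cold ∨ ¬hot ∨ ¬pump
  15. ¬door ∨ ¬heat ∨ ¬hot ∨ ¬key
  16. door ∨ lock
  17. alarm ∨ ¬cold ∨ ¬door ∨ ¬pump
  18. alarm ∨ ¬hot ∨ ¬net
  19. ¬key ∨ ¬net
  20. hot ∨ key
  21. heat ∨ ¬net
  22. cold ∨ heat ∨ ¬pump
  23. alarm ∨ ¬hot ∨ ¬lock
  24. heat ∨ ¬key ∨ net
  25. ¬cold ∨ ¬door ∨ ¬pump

Unit clause (alarm) forces alarm = True.
Try key = False:
  (key ∨ net) forces net = True.
  (¬hot ∨ ¬net) forces hot = False.
  clause (hot ∨ key) is falsified — backtrack.
So key = True.
  then (¬key ∨ ¬net) forces net = False.
  then (heat ∨ ¬key ∨ net) forces heat = True.
Set cold = False.
  then (cold ∨ ¬hot) forces hot = False.
Set lock = True.
Set pump = True.
Set door = False.
All clauses satisfied.

key = True, cold = False, heat = True, lock = True, net = False, alarm = True, pump = True, hot = False, door = False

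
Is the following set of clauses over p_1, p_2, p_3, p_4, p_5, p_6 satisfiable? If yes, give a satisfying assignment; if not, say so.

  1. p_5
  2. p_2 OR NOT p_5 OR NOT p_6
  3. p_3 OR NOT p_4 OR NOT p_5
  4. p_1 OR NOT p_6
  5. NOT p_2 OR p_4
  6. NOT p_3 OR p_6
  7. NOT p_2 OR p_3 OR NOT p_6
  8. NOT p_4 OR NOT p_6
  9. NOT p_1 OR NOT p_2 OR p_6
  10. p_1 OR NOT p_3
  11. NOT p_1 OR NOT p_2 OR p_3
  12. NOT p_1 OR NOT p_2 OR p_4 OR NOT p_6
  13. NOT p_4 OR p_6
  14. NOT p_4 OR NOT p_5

p_1 = True, p_2 = False, p_3 = False, p_4 = False, p_5 = True, p_6 = False

Unit clause (p_5) forces p_5 = True.
In (NOT p_4 OR NOT p_5) only NOT p_4 is left, so p_4 = False.
In (NOT p_2 OR p_4) only NOT p_2 is left, so p_2 = False.
In (p_2 OR NOT p_5 OR NOT p_6) only NOT p_6 is left, so p_6 = False.
In (NOT p_3 OR p_6) only NOT p_3 is left, so p_3 = False.
Set p_1 = True.
All clauses satisfied.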